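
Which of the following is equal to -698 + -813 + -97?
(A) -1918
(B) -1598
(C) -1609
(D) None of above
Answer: D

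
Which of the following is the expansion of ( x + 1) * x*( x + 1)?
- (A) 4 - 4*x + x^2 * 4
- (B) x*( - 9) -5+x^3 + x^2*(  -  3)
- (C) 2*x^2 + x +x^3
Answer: C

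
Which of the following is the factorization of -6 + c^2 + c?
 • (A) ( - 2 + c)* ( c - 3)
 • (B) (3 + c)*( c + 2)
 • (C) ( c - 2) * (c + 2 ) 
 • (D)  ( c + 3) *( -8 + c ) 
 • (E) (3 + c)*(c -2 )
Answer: E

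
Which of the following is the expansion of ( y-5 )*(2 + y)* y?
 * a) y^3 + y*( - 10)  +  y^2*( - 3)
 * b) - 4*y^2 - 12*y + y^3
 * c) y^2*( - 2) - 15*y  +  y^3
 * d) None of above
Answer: a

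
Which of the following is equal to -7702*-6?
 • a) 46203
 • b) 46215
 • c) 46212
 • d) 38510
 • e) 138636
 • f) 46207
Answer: c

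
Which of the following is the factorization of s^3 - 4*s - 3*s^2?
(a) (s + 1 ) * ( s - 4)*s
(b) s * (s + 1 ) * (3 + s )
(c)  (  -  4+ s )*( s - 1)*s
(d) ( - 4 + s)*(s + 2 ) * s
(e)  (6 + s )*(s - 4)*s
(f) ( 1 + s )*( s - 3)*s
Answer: a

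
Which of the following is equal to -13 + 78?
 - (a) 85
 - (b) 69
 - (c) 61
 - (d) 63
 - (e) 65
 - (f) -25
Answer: e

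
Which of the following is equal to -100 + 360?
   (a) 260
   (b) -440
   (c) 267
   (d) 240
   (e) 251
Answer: a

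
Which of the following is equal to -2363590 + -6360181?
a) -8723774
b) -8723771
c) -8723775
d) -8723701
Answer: b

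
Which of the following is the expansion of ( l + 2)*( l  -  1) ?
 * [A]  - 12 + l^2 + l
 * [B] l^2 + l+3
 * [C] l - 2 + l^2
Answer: C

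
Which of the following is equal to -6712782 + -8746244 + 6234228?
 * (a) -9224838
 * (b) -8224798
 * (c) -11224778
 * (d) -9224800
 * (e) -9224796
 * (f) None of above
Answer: f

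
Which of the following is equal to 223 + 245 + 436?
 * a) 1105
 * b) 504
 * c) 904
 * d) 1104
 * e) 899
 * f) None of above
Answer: c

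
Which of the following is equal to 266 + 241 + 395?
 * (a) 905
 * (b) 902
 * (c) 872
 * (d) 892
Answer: b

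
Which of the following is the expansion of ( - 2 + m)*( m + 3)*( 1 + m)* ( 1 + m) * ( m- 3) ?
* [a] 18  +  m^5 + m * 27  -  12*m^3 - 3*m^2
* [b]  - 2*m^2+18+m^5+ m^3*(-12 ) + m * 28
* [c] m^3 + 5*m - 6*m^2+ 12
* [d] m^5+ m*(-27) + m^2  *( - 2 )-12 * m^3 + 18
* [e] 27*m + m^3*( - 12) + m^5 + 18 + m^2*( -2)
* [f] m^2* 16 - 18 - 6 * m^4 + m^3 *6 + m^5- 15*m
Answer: e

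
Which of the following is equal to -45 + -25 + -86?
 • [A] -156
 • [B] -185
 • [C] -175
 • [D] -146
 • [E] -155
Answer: A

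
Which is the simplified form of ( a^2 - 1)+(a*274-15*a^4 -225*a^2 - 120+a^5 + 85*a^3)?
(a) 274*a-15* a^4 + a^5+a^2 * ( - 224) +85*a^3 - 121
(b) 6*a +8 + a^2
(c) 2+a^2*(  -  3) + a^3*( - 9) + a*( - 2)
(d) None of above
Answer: a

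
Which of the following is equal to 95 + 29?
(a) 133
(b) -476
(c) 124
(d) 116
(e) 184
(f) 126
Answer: c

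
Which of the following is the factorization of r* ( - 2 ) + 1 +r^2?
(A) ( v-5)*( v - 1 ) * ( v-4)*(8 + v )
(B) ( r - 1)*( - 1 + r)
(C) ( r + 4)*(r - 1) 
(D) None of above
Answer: B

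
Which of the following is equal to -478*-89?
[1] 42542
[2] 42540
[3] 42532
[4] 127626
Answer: 1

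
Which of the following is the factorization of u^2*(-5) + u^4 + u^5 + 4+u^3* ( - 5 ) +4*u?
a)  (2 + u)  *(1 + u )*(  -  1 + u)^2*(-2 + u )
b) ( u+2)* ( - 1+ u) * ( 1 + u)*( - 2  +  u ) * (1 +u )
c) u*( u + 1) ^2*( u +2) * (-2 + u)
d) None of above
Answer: b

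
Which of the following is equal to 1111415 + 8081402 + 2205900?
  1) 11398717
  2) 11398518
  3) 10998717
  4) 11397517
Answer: 1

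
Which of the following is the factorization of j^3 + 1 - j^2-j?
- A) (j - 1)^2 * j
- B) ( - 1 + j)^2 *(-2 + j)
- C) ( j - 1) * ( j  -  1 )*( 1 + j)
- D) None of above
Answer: C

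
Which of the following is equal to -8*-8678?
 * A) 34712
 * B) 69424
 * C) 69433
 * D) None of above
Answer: B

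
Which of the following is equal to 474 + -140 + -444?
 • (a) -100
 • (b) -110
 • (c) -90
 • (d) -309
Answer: b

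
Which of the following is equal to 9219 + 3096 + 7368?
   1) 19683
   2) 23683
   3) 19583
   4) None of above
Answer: 1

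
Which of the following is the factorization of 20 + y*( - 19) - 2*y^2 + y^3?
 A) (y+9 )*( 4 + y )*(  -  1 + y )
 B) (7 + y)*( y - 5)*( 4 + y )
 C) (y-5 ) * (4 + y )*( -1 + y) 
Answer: C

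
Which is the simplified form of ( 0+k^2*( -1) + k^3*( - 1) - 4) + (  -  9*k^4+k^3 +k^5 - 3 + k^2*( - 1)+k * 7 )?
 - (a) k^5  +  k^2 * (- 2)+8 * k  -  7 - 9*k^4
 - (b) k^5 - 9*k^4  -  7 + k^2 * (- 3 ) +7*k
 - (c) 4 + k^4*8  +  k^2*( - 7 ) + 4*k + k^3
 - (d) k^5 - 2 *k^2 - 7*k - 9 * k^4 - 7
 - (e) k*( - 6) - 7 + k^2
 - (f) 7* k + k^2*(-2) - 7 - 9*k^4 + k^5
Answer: f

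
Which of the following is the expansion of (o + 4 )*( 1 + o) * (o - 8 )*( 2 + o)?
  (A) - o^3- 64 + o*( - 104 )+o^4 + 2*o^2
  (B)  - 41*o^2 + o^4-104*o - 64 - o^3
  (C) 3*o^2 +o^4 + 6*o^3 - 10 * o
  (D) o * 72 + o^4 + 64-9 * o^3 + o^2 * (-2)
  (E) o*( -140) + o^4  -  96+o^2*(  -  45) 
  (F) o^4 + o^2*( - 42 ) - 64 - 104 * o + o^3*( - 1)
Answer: F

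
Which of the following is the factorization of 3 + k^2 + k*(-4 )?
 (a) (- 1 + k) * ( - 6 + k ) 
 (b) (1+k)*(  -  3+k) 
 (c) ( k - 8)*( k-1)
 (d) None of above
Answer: d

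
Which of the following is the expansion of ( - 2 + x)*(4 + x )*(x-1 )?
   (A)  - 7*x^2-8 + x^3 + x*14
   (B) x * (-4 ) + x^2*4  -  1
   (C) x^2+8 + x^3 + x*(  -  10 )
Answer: C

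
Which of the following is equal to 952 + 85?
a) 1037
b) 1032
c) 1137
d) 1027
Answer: a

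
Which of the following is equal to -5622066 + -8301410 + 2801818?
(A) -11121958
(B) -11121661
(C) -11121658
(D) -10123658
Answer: C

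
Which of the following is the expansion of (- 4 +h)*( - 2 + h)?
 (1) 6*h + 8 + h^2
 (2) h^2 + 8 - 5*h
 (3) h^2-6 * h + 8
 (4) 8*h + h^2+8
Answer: 3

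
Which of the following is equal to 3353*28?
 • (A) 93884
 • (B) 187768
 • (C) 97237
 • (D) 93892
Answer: A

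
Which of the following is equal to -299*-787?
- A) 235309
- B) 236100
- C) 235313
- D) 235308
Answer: C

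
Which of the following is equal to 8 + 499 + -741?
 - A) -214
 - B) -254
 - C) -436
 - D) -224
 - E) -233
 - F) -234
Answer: F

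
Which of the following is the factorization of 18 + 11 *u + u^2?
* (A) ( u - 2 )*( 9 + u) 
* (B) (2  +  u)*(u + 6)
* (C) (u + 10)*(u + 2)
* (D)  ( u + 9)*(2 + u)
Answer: D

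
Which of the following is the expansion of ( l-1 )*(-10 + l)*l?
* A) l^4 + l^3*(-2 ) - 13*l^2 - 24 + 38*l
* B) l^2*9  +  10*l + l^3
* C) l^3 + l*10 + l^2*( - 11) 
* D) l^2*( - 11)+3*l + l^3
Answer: C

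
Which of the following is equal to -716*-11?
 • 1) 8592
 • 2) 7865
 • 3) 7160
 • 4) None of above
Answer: 4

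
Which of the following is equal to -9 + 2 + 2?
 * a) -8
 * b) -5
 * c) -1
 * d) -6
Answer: b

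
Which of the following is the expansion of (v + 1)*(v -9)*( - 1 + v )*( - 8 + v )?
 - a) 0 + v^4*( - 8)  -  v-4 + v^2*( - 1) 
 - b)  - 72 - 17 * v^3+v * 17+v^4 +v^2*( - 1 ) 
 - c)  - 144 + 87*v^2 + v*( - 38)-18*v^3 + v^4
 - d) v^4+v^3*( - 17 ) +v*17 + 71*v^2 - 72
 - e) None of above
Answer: d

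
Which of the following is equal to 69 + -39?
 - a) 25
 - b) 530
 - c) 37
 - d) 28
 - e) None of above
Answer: e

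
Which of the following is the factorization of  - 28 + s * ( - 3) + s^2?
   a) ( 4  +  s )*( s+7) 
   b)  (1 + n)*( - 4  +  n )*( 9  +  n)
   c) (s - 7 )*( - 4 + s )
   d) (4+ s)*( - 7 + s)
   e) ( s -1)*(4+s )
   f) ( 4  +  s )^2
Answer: d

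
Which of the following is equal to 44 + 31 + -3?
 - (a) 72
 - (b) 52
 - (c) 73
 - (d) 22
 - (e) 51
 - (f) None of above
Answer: a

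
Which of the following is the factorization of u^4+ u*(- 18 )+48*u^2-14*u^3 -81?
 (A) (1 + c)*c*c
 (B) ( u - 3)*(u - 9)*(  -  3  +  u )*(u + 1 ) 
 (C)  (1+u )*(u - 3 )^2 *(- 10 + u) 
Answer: B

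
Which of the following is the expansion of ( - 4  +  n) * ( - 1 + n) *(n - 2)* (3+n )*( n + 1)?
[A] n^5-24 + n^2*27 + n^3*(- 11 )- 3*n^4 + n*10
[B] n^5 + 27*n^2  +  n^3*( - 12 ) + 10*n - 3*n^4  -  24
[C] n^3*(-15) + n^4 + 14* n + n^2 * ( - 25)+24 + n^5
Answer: A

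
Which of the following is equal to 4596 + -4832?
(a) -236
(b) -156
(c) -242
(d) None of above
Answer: a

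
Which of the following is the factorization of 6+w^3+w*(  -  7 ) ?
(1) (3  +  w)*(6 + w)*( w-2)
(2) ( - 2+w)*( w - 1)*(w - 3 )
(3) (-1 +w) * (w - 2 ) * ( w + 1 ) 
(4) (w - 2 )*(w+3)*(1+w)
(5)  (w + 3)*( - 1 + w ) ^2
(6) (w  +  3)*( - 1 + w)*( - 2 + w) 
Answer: 6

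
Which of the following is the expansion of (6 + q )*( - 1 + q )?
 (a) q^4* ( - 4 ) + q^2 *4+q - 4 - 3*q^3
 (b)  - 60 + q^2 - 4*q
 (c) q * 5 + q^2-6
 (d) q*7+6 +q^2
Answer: c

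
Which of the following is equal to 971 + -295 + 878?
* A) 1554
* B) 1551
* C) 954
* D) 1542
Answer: A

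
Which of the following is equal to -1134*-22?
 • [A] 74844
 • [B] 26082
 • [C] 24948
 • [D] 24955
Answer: C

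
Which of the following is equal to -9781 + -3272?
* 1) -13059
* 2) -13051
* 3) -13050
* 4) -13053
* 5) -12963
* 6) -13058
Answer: 4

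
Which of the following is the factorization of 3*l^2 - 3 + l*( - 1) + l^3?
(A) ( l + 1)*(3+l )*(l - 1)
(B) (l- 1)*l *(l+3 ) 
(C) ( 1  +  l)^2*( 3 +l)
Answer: A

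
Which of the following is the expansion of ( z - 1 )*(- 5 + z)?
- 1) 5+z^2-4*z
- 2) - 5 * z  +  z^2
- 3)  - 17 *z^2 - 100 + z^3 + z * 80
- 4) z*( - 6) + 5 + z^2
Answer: 4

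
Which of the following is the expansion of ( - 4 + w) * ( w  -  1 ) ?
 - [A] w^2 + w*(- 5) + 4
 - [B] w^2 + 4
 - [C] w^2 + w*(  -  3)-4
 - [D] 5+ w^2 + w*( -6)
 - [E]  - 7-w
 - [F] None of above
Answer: A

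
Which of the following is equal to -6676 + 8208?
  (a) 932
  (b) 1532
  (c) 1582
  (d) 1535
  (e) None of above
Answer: b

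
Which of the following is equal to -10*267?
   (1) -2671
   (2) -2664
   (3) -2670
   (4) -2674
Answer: 3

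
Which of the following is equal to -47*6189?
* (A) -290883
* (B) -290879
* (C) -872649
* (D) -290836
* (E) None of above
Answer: A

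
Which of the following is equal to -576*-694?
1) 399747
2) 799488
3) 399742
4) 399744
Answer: 4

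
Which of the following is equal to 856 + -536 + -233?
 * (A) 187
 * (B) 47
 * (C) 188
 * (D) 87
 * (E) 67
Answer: D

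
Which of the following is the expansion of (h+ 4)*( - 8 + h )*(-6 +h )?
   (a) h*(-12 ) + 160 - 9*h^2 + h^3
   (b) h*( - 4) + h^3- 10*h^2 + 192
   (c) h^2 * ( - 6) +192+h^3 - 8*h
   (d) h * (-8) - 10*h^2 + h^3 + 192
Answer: d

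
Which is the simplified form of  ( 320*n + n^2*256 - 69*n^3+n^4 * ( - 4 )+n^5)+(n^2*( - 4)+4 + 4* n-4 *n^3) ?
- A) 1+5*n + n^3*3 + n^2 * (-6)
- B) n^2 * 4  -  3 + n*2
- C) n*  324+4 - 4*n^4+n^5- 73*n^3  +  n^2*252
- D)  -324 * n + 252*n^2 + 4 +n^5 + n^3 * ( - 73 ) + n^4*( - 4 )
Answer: C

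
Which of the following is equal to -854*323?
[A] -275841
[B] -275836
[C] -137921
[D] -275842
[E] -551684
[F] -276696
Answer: D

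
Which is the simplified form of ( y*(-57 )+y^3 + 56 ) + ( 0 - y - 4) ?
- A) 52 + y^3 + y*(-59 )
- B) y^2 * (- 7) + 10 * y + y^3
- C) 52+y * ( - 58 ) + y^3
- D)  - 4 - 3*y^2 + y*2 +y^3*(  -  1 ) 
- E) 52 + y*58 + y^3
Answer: C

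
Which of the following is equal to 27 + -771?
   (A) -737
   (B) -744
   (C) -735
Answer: B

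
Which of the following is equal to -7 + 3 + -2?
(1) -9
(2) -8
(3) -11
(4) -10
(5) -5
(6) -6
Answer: 6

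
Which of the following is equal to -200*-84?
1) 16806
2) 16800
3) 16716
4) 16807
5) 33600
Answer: 2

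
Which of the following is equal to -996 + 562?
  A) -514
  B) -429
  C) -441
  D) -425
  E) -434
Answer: E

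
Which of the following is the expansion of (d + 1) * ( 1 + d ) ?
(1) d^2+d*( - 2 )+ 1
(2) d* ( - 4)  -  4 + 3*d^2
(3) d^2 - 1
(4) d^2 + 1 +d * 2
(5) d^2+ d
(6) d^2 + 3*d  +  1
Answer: 4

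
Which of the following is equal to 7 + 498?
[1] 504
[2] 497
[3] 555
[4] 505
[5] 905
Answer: 4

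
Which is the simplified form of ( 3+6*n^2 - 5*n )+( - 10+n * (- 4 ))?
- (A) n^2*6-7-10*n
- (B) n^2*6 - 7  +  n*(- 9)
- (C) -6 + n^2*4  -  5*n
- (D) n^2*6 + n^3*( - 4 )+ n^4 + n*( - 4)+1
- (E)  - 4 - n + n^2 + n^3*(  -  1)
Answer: B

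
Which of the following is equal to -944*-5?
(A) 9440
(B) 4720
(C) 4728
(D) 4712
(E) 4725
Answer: B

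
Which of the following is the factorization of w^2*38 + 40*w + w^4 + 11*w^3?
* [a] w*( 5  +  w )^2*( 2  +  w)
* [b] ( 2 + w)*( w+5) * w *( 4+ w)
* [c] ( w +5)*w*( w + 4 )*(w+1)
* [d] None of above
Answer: b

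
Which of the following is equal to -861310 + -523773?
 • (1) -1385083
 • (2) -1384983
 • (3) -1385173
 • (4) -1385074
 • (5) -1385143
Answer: 1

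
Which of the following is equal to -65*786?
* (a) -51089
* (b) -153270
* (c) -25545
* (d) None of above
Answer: d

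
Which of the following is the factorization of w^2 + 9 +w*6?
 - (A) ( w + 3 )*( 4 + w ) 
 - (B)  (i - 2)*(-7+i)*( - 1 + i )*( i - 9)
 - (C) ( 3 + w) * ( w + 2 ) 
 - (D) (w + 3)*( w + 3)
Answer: D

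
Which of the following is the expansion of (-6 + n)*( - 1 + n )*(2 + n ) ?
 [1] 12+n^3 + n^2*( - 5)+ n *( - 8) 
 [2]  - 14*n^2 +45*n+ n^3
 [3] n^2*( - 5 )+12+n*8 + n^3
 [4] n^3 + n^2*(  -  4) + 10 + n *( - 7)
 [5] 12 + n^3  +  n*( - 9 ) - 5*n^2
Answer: 1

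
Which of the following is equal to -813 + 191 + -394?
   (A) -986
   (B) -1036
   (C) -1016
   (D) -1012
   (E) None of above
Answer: C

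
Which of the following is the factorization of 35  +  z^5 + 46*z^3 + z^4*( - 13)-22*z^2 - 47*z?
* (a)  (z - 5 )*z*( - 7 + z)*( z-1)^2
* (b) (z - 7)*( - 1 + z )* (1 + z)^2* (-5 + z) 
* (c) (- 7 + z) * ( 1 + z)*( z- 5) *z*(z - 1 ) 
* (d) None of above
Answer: d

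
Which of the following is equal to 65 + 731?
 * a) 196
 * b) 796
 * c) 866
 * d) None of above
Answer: b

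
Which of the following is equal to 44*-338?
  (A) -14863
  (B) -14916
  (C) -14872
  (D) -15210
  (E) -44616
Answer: C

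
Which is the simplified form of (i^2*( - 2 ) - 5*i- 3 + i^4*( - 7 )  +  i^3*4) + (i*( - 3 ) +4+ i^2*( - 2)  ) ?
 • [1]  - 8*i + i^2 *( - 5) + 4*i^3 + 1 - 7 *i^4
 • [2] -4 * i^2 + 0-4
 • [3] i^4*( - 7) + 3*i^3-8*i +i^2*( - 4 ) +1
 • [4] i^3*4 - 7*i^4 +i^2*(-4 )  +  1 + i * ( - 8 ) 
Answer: 4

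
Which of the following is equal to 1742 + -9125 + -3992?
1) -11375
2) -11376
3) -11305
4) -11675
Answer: 1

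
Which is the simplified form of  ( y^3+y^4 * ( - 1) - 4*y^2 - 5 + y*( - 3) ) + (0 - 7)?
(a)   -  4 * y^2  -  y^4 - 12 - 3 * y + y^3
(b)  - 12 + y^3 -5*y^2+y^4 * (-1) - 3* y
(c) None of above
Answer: a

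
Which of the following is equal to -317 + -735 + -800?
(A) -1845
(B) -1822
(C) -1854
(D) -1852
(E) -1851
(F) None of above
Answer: D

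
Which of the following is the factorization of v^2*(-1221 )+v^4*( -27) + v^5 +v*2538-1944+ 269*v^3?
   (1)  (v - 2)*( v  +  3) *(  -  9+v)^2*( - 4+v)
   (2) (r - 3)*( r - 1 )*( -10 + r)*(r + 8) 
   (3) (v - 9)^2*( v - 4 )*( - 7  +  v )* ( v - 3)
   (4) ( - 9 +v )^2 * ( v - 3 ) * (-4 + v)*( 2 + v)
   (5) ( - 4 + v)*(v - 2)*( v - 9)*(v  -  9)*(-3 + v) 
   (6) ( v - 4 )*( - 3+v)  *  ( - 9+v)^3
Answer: 5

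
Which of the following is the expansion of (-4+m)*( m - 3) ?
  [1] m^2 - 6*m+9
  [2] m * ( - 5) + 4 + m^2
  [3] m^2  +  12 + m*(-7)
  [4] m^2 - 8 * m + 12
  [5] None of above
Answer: 3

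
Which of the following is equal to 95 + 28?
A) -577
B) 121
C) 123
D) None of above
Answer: C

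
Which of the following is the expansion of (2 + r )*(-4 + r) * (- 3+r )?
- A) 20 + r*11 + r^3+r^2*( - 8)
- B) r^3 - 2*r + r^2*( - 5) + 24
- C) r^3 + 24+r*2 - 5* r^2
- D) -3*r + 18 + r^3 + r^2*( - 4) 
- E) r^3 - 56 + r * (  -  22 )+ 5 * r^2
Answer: B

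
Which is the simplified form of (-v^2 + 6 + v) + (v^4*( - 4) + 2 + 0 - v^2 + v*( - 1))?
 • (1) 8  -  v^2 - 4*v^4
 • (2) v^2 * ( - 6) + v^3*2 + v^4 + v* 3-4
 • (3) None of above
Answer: 3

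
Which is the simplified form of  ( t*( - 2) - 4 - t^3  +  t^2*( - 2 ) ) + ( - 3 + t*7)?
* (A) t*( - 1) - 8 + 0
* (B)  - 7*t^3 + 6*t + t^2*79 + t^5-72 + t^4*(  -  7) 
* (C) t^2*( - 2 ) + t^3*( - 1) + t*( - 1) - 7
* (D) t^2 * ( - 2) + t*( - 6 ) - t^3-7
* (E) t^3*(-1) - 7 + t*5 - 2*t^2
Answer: E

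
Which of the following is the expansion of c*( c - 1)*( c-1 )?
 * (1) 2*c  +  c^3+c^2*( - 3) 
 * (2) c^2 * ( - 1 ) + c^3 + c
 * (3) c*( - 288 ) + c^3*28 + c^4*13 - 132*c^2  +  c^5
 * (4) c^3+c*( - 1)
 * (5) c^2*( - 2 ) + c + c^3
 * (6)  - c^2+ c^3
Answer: 5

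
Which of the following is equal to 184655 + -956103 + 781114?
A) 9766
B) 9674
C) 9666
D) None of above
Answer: C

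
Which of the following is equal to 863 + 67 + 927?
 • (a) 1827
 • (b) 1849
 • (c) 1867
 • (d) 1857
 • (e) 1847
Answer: d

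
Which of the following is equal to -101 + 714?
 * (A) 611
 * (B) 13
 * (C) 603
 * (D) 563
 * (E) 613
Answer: E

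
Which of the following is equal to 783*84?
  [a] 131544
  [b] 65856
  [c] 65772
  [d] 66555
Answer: c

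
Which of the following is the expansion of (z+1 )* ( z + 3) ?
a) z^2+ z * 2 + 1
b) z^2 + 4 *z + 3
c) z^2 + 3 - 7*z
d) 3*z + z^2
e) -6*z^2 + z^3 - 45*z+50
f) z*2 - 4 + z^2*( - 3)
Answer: b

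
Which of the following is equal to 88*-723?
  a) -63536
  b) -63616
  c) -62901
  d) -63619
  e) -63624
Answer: e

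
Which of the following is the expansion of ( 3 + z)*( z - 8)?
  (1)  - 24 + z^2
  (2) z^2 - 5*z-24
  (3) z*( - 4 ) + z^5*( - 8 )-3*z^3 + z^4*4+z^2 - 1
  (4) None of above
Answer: 2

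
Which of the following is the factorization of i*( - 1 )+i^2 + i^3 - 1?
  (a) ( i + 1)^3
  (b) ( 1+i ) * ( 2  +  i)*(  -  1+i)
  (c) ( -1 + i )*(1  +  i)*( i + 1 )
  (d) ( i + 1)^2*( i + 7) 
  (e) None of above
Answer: c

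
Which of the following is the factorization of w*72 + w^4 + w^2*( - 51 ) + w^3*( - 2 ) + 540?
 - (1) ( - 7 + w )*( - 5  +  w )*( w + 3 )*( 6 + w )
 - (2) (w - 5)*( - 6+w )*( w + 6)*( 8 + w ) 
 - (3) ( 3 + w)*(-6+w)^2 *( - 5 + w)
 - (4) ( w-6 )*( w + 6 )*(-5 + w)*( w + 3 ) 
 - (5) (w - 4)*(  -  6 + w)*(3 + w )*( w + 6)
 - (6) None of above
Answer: 4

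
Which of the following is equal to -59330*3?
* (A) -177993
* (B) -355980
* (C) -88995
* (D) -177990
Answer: D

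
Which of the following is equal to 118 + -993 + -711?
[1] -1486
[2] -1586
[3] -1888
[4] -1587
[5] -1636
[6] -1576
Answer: 2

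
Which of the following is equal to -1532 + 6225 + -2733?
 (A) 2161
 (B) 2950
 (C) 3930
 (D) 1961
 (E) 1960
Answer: E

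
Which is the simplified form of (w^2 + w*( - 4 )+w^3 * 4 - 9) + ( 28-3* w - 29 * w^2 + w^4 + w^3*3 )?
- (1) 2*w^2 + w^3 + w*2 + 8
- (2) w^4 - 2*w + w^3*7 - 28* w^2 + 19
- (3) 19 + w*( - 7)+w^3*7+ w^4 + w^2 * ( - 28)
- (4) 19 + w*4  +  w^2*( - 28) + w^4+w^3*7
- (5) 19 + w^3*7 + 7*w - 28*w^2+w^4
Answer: 3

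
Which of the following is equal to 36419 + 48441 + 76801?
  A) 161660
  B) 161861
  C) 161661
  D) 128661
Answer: C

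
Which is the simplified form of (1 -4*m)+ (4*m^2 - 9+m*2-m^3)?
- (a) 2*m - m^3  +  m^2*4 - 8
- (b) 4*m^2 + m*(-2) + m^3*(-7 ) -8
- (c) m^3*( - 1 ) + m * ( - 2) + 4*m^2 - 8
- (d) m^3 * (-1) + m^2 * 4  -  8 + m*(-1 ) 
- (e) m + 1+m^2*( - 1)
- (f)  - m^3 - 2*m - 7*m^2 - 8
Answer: c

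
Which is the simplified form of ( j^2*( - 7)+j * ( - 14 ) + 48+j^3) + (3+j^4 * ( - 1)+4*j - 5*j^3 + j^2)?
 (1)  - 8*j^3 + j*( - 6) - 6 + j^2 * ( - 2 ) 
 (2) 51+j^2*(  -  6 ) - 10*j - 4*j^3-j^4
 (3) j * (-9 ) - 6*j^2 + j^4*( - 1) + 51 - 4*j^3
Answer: 2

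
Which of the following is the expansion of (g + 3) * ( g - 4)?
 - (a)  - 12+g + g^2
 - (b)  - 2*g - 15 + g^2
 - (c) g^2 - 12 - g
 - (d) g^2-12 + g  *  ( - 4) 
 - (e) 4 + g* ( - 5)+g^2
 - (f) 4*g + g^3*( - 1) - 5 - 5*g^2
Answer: c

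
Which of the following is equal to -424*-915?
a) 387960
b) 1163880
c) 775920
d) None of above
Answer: a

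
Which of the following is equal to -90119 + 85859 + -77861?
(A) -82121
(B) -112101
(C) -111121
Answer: A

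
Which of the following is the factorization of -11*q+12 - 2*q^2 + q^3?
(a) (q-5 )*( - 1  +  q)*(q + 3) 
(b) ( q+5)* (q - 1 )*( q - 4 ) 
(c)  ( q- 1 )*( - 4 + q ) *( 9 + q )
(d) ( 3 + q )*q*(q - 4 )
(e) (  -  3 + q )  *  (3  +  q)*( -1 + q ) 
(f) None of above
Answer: f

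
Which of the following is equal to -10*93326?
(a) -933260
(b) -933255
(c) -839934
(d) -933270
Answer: a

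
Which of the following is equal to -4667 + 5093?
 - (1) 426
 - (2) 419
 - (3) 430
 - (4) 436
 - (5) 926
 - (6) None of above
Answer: 1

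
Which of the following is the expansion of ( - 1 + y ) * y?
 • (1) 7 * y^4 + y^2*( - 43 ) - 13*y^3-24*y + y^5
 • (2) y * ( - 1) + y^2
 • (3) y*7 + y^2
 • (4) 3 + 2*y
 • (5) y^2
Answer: 2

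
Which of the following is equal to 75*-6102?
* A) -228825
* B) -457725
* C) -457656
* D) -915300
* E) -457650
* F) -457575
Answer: E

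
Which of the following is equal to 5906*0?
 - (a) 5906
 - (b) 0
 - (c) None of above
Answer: b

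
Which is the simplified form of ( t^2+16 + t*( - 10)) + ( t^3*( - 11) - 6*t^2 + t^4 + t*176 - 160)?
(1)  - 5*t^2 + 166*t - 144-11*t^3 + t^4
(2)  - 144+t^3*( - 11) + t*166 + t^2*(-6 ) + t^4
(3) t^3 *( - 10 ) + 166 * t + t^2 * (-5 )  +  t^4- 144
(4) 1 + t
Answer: 1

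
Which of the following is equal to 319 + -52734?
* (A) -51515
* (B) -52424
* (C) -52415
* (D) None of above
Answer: C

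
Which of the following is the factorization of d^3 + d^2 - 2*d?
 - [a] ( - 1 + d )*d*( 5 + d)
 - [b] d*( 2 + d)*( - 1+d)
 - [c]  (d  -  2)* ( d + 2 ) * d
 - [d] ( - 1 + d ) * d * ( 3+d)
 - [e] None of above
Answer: b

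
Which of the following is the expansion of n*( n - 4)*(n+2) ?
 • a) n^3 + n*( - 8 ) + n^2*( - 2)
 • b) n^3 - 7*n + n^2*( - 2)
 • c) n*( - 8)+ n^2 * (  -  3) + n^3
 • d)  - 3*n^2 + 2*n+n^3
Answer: a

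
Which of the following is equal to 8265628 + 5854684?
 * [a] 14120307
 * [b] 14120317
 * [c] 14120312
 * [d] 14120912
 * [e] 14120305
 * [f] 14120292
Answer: c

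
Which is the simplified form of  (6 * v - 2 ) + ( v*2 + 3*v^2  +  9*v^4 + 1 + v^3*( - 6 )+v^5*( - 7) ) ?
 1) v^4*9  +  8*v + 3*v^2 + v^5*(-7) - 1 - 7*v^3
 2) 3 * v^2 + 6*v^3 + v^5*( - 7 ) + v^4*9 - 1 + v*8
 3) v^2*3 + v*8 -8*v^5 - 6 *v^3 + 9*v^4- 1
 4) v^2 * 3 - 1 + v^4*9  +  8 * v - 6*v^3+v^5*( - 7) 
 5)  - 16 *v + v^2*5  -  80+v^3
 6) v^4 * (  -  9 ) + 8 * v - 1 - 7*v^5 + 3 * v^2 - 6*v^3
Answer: 4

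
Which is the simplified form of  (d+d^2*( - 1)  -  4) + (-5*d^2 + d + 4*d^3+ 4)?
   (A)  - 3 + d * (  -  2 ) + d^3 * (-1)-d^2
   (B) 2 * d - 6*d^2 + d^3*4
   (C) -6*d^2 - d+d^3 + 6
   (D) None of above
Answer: B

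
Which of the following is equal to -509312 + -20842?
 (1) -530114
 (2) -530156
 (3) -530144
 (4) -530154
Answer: 4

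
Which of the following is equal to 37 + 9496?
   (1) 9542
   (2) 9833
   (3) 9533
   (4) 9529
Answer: 3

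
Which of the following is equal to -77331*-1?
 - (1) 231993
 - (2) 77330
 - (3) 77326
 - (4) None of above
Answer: 4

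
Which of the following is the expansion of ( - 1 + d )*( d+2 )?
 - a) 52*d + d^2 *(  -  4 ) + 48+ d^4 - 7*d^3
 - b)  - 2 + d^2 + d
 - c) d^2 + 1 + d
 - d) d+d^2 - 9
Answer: b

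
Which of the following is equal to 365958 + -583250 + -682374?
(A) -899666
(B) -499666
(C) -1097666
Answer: A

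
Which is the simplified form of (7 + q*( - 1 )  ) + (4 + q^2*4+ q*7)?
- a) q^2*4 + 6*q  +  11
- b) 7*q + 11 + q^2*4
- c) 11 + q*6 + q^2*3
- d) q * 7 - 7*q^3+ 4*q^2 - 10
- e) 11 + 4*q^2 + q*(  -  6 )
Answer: a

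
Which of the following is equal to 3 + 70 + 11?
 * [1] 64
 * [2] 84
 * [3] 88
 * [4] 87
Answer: 2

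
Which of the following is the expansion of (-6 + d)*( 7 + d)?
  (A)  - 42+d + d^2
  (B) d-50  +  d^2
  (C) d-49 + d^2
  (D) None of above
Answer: A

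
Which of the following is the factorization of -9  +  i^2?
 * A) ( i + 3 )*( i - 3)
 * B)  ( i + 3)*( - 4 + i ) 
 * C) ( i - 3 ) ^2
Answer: A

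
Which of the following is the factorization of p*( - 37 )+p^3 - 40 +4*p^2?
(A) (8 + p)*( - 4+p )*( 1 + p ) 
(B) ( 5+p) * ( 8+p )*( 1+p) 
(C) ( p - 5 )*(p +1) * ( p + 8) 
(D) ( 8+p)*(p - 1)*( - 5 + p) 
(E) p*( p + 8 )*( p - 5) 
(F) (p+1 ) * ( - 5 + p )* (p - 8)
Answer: C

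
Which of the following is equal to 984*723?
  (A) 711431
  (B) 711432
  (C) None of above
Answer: B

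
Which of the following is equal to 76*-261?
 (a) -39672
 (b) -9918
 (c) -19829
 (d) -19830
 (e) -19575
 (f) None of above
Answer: f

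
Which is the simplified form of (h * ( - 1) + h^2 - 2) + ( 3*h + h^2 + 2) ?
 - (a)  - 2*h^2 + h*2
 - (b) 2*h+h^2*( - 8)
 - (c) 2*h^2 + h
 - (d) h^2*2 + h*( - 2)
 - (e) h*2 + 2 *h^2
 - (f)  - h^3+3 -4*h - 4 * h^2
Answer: e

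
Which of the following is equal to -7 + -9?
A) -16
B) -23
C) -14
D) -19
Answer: A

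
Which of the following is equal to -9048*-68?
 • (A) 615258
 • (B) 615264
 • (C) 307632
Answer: B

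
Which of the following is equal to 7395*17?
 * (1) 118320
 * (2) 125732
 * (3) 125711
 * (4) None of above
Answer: 4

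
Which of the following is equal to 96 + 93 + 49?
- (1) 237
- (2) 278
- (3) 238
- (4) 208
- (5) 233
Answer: 3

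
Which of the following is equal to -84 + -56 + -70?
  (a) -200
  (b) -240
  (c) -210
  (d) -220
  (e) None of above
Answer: c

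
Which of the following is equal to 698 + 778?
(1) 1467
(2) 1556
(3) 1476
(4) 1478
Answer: 3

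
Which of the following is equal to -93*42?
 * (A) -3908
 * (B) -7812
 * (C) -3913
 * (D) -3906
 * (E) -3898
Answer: D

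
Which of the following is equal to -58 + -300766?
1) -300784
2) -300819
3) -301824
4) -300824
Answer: 4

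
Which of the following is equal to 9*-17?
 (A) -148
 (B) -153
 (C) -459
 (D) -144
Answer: B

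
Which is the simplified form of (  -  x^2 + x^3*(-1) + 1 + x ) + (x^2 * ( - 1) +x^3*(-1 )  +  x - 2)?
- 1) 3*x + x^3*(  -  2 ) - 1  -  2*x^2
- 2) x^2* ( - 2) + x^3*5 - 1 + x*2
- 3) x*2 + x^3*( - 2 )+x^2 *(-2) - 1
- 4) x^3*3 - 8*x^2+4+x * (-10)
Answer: 3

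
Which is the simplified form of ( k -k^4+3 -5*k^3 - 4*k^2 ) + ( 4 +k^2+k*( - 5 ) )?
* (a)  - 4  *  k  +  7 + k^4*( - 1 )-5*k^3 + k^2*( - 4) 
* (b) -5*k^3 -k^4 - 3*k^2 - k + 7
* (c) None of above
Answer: c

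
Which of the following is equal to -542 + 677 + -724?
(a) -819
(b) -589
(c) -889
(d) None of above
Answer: b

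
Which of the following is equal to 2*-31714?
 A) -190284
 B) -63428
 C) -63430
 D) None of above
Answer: B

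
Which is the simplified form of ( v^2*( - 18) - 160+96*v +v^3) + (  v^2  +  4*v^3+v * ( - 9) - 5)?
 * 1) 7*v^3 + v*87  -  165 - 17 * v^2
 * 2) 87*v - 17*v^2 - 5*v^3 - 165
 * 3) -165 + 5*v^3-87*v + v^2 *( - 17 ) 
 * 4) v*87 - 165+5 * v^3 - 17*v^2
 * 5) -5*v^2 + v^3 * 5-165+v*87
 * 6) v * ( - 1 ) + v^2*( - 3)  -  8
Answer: 4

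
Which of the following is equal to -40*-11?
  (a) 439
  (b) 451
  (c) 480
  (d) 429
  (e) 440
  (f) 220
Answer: e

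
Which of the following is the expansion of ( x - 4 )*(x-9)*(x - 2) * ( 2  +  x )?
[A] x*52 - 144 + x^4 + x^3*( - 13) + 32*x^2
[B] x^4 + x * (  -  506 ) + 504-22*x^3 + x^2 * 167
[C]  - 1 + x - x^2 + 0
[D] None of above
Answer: A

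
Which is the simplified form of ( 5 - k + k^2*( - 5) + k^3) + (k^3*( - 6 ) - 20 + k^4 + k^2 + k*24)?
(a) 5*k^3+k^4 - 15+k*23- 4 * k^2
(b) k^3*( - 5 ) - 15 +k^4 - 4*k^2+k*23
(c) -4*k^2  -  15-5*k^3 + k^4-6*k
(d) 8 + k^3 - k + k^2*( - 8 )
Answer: b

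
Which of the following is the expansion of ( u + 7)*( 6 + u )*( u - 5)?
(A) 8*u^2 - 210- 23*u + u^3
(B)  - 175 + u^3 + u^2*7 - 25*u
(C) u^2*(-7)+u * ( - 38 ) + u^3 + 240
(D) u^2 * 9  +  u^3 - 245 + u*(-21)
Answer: A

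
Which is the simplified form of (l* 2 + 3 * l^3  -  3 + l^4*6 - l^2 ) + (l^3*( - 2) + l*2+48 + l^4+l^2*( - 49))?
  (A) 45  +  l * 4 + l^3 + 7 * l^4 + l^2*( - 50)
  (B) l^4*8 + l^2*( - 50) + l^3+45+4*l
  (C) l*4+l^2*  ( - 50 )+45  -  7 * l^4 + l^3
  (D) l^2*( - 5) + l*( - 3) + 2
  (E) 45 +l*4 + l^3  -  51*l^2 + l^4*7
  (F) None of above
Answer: A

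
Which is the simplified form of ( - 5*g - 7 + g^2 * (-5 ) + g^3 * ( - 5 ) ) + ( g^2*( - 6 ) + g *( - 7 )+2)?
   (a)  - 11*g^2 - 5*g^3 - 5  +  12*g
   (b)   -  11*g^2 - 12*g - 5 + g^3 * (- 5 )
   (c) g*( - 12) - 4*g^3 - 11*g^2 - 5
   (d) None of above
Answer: b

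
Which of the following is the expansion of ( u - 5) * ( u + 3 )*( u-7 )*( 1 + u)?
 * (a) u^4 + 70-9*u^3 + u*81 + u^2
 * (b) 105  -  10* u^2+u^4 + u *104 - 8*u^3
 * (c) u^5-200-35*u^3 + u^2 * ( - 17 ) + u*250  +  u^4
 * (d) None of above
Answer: b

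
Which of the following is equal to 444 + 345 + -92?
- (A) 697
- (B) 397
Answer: A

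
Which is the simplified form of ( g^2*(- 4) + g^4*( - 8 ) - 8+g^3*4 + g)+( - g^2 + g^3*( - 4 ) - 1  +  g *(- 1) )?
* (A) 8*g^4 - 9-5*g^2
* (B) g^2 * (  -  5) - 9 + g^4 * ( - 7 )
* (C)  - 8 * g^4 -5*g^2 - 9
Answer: C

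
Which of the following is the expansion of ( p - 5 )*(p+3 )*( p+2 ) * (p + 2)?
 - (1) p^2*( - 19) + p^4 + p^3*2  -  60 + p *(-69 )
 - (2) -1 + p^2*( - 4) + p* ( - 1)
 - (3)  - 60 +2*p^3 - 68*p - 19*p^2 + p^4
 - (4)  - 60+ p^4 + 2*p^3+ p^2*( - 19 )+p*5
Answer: 3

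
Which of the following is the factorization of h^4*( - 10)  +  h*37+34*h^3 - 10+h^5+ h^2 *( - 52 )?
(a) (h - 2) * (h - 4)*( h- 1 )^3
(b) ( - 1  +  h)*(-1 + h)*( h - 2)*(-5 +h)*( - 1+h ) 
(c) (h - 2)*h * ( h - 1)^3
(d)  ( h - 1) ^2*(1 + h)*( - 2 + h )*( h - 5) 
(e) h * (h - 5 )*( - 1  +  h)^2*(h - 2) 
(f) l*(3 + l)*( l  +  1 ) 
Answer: b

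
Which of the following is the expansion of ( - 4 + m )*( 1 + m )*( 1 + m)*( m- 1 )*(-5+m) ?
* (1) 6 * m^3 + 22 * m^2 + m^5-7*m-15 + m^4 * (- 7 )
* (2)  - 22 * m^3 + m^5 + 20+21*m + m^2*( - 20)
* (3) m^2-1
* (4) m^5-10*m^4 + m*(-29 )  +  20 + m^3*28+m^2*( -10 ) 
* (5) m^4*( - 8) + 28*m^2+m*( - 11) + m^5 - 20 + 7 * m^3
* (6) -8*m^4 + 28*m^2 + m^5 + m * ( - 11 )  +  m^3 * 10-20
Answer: 6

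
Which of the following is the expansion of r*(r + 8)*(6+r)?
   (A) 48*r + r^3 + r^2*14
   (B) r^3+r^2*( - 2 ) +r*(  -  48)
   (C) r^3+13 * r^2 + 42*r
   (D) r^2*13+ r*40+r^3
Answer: A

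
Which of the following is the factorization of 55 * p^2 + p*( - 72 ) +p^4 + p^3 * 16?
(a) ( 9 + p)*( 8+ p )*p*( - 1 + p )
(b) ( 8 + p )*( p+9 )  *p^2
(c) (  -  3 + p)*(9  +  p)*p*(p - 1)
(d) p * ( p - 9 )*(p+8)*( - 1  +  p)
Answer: a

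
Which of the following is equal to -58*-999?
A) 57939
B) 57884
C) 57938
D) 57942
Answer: D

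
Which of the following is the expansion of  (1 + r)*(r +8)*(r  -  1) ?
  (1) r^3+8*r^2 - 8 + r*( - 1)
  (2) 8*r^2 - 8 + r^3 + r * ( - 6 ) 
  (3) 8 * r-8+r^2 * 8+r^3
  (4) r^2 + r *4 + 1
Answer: 1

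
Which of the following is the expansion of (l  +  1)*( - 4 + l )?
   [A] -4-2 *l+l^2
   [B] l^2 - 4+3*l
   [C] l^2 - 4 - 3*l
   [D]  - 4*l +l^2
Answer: C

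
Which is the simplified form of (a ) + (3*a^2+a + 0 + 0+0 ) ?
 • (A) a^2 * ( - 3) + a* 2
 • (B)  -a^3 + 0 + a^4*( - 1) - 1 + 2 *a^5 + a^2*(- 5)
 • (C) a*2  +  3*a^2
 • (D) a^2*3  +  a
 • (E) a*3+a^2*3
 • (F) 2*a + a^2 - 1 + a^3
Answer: C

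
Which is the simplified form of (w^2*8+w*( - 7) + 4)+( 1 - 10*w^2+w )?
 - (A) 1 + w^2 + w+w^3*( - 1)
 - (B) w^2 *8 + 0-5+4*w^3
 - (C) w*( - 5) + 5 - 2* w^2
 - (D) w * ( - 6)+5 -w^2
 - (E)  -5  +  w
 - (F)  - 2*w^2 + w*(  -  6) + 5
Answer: F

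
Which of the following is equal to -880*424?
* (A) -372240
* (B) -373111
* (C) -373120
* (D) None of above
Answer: C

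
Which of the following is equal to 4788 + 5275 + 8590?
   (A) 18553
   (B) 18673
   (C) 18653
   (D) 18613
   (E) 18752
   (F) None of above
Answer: C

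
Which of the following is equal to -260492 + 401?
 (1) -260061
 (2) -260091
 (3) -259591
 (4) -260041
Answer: 2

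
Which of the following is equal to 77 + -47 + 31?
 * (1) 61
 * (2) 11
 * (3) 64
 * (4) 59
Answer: 1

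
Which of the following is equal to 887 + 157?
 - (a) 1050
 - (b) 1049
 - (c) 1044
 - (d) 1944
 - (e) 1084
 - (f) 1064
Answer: c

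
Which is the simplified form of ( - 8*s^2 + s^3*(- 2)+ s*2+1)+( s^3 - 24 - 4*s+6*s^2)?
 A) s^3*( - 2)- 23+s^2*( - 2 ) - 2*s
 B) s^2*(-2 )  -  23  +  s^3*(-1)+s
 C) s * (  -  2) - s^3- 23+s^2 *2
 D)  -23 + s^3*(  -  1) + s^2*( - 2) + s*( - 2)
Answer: D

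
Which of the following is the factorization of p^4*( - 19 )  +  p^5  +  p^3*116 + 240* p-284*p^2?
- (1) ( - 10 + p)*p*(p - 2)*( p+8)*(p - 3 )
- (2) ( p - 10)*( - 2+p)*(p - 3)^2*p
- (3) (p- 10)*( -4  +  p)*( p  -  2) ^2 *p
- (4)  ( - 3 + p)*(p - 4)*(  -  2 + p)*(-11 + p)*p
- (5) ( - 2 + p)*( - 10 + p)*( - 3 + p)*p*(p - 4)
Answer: 5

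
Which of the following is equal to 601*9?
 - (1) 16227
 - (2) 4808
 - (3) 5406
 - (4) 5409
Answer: 4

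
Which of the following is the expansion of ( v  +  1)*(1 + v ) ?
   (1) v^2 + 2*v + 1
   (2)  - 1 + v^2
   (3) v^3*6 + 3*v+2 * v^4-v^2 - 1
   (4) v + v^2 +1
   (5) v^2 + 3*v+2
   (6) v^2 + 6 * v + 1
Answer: 1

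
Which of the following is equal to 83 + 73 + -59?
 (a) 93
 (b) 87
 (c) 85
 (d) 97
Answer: d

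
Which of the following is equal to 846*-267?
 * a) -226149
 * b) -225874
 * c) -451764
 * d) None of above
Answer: d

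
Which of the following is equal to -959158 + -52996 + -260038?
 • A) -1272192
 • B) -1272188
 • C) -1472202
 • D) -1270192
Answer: A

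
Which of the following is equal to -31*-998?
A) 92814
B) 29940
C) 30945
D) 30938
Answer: D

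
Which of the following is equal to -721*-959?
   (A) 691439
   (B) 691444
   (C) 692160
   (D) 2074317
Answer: A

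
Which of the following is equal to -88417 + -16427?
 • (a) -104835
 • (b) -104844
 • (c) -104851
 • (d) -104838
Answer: b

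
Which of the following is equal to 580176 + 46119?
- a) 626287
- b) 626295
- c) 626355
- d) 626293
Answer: b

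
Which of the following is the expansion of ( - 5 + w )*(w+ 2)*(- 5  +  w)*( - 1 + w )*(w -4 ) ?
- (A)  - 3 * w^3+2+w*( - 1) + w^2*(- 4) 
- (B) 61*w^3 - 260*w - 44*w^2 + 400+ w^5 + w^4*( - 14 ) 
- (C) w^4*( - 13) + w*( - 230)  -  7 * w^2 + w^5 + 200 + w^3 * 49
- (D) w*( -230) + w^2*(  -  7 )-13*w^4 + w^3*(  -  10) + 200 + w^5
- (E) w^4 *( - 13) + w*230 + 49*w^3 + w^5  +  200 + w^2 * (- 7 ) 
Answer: C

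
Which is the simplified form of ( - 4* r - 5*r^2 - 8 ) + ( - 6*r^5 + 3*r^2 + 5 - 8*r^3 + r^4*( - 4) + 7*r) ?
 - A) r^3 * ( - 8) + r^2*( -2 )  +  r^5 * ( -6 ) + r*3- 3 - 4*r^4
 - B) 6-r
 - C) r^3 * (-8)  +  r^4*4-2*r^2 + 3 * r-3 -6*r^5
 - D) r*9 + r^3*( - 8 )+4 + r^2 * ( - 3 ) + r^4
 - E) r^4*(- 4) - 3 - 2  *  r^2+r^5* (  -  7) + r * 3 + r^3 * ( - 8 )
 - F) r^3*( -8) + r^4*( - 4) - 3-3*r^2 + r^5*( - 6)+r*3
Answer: A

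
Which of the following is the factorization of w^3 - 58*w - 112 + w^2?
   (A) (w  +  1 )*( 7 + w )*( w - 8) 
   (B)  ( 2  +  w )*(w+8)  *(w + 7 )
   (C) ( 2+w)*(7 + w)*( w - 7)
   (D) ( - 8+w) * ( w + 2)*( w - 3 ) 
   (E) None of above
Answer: E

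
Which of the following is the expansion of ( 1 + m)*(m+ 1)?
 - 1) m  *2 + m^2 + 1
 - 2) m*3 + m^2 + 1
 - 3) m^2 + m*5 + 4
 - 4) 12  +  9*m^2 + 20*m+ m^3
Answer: 1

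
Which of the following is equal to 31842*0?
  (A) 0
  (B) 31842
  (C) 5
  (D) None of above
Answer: A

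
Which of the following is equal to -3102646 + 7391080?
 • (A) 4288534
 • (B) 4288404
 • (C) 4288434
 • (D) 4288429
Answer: C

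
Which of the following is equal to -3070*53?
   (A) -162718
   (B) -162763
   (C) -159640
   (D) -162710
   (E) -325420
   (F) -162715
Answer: D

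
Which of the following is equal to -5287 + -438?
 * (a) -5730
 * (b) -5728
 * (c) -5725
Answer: c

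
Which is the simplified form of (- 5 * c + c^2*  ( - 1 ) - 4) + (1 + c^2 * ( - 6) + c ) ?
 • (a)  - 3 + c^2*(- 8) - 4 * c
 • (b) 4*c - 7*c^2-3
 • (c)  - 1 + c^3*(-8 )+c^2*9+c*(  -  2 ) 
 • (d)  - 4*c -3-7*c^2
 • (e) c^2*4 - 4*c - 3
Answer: d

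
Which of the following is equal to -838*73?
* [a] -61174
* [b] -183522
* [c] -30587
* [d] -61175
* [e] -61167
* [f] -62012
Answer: a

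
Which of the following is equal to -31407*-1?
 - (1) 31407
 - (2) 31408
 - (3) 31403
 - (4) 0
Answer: 1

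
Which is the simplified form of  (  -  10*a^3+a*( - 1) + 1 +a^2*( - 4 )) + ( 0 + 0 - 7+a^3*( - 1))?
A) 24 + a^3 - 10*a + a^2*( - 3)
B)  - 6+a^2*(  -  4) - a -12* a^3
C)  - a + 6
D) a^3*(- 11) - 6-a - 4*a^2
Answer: D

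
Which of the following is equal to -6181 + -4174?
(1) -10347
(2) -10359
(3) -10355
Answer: 3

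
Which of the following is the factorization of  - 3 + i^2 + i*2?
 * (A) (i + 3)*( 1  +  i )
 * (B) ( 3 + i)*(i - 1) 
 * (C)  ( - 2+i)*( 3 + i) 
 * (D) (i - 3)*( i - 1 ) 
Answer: B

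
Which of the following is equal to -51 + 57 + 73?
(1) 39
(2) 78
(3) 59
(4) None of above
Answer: 4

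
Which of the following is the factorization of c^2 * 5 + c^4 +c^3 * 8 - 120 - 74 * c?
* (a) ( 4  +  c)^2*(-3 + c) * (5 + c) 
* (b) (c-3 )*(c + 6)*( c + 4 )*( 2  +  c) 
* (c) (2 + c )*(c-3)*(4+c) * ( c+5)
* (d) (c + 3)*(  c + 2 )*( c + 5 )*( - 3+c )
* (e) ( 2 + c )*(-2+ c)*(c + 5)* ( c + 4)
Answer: c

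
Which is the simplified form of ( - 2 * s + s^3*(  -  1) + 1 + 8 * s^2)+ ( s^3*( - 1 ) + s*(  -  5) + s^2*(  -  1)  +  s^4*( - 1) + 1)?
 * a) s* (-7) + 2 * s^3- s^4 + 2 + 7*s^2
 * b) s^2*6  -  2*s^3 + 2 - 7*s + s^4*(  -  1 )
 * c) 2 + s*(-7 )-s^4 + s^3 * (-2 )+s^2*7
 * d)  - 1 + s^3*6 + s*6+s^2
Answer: c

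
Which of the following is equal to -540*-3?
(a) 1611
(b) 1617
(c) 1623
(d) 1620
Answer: d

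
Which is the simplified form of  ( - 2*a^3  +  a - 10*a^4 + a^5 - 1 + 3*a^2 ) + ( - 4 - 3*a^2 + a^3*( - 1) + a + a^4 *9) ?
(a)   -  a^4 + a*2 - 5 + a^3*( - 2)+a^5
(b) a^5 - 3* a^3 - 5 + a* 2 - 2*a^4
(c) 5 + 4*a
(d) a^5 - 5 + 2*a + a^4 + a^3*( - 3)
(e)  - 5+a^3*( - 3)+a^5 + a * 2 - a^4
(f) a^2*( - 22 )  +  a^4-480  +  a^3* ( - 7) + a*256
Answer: e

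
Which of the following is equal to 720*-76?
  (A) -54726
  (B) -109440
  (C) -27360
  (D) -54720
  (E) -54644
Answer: D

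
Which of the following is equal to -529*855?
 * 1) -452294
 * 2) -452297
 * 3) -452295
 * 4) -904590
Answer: 3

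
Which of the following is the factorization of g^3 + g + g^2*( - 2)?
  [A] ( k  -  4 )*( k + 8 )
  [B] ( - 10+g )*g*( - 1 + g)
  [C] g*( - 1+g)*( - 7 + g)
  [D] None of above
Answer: D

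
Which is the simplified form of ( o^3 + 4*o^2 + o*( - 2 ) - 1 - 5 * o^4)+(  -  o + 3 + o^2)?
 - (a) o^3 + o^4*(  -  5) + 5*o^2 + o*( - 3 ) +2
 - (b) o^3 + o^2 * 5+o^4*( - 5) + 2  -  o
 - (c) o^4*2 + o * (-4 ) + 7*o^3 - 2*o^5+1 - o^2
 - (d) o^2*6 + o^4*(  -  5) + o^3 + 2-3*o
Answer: a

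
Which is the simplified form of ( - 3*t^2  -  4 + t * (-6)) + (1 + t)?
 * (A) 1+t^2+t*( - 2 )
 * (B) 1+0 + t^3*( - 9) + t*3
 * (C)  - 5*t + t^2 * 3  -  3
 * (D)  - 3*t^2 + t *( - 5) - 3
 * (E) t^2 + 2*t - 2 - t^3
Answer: D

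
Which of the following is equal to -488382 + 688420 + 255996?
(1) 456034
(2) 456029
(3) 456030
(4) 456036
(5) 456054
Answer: 1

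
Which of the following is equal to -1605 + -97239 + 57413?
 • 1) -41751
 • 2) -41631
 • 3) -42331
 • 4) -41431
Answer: 4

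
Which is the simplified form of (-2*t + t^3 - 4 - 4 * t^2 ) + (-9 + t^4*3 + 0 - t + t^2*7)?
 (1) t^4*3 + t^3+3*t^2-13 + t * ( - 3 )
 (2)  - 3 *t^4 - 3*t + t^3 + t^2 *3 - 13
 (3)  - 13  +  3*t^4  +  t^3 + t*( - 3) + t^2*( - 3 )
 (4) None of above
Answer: 1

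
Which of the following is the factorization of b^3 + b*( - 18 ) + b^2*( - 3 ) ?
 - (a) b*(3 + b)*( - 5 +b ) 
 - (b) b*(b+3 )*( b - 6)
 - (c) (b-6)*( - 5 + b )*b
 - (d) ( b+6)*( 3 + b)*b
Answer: b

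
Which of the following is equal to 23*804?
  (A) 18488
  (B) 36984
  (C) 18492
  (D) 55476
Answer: C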